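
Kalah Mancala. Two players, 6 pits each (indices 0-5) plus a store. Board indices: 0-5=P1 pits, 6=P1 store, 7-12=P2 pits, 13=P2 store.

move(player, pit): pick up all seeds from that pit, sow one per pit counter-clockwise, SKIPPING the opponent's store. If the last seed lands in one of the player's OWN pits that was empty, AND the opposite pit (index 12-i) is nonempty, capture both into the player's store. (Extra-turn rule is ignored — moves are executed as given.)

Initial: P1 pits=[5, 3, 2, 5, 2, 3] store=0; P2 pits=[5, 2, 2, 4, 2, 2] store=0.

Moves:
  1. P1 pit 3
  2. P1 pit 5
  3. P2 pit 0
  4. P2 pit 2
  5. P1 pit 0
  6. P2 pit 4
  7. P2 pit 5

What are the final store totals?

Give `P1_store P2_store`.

Move 1: P1 pit3 -> P1=[5,3,2,0,3,4](1) P2=[6,3,2,4,2,2](0)
Move 2: P1 pit5 -> P1=[5,3,2,0,3,0](2) P2=[7,4,3,4,2,2](0)
Move 3: P2 pit0 -> P1=[6,3,2,0,3,0](2) P2=[0,5,4,5,3,3](1)
Move 4: P2 pit2 -> P1=[6,3,2,0,3,0](2) P2=[0,5,0,6,4,4](2)
Move 5: P1 pit0 -> P1=[0,4,3,1,4,1](3) P2=[0,5,0,6,4,4](2)
Move 6: P2 pit4 -> P1=[1,5,3,1,4,1](3) P2=[0,5,0,6,0,5](3)
Move 7: P2 pit5 -> P1=[2,6,4,2,4,1](3) P2=[0,5,0,6,0,0](4)

Answer: 3 4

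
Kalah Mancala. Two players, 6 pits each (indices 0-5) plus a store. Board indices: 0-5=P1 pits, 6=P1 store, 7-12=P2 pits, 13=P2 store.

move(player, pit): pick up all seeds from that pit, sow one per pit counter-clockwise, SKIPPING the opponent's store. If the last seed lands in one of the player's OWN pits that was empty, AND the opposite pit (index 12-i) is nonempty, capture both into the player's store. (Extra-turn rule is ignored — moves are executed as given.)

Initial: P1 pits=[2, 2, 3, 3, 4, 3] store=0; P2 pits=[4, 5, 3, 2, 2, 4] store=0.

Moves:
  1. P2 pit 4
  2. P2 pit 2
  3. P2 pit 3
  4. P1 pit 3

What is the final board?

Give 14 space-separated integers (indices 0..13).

Answer: 2 2 3 0 5 4 1 4 5 0 0 2 7 2

Derivation:
Move 1: P2 pit4 -> P1=[2,2,3,3,4,3](0) P2=[4,5,3,2,0,5](1)
Move 2: P2 pit2 -> P1=[2,2,3,3,4,3](0) P2=[4,5,0,3,1,6](1)
Move 3: P2 pit3 -> P1=[2,2,3,3,4,3](0) P2=[4,5,0,0,2,7](2)
Move 4: P1 pit3 -> P1=[2,2,3,0,5,4](1) P2=[4,5,0,0,2,7](2)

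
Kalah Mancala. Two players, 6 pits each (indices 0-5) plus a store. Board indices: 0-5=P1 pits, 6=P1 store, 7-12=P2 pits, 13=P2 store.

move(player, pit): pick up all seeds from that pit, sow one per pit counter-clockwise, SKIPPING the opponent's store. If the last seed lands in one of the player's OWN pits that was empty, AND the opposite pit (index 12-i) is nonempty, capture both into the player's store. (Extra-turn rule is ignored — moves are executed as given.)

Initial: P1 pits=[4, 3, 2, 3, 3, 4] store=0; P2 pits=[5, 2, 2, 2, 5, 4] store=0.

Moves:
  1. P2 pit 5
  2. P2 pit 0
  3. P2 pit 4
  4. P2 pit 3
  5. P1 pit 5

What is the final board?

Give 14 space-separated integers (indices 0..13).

Move 1: P2 pit5 -> P1=[5,4,3,3,3,4](0) P2=[5,2,2,2,5,0](1)
Move 2: P2 pit0 -> P1=[0,4,3,3,3,4](0) P2=[0,3,3,3,6,0](7)
Move 3: P2 pit4 -> P1=[1,5,4,4,3,4](0) P2=[0,3,3,3,0,1](8)
Move 4: P2 pit3 -> P1=[1,5,4,4,3,4](0) P2=[0,3,3,0,1,2](9)
Move 5: P1 pit5 -> P1=[1,5,4,4,3,0](1) P2=[1,4,4,0,1,2](9)

Answer: 1 5 4 4 3 0 1 1 4 4 0 1 2 9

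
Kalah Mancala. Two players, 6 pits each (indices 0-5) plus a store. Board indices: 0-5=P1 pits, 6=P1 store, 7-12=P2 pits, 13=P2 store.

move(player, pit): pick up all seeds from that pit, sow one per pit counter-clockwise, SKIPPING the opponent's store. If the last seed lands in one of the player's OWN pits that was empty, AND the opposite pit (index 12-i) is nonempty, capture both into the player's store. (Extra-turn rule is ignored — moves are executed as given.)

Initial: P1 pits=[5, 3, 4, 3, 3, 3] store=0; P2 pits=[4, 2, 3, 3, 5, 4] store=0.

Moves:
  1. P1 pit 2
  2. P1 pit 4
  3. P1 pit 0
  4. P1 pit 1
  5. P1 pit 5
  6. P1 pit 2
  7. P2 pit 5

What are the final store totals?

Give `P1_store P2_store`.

Answer: 3 1

Derivation:
Move 1: P1 pit2 -> P1=[5,3,0,4,4,4](1) P2=[4,2,3,3,5,4](0)
Move 2: P1 pit4 -> P1=[5,3,0,4,0,5](2) P2=[5,3,3,3,5,4](0)
Move 3: P1 pit0 -> P1=[0,4,1,5,1,6](2) P2=[5,3,3,3,5,4](0)
Move 4: P1 pit1 -> P1=[0,0,2,6,2,7](2) P2=[5,3,3,3,5,4](0)
Move 5: P1 pit5 -> P1=[0,0,2,6,2,0](3) P2=[6,4,4,4,6,5](0)
Move 6: P1 pit2 -> P1=[0,0,0,7,3,0](3) P2=[6,4,4,4,6,5](0)
Move 7: P2 pit5 -> P1=[1,1,1,8,3,0](3) P2=[6,4,4,4,6,0](1)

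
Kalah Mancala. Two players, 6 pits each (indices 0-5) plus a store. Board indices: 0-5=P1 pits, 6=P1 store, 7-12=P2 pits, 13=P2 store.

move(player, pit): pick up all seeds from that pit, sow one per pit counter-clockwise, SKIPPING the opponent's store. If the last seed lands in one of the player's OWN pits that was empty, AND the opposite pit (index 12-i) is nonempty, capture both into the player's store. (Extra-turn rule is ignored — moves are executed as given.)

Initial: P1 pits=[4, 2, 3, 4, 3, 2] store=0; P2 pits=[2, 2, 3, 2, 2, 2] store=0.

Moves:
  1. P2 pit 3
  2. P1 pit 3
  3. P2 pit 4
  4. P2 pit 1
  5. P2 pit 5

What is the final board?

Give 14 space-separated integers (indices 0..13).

Answer: 6 3 1 0 4 3 1 3 0 4 0 0 0 6

Derivation:
Move 1: P2 pit3 -> P1=[4,2,3,4,3,2](0) P2=[2,2,3,0,3,3](0)
Move 2: P1 pit3 -> P1=[4,2,3,0,4,3](1) P2=[3,2,3,0,3,3](0)
Move 3: P2 pit4 -> P1=[5,2,3,0,4,3](1) P2=[3,2,3,0,0,4](1)
Move 4: P2 pit1 -> P1=[5,2,0,0,4,3](1) P2=[3,0,4,0,0,4](5)
Move 5: P2 pit5 -> P1=[6,3,1,0,4,3](1) P2=[3,0,4,0,0,0](6)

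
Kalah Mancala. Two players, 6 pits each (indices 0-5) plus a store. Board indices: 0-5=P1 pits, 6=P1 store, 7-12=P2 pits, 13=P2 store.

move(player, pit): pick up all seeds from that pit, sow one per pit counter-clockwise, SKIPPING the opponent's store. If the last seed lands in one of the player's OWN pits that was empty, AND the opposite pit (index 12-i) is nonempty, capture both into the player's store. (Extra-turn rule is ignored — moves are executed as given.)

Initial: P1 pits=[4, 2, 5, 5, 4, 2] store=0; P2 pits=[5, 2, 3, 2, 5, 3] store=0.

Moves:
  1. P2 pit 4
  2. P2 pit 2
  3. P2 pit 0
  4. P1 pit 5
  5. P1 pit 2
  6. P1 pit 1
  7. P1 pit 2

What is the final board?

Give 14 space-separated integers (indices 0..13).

Move 1: P2 pit4 -> P1=[5,3,6,5,4,2](0) P2=[5,2,3,2,0,4](1)
Move 2: P2 pit2 -> P1=[5,3,6,5,4,2](0) P2=[5,2,0,3,1,5](1)
Move 3: P2 pit0 -> P1=[5,3,6,5,4,2](0) P2=[0,3,1,4,2,6](1)
Move 4: P1 pit5 -> P1=[5,3,6,5,4,0](1) P2=[1,3,1,4,2,6](1)
Move 5: P1 pit2 -> P1=[5,3,0,6,5,1](2) P2=[2,4,1,4,2,6](1)
Move 6: P1 pit1 -> P1=[5,0,1,7,6,1](2) P2=[2,4,1,4,2,6](1)
Move 7: P1 pit2 -> P1=[5,0,0,8,6,1](2) P2=[2,4,1,4,2,6](1)

Answer: 5 0 0 8 6 1 2 2 4 1 4 2 6 1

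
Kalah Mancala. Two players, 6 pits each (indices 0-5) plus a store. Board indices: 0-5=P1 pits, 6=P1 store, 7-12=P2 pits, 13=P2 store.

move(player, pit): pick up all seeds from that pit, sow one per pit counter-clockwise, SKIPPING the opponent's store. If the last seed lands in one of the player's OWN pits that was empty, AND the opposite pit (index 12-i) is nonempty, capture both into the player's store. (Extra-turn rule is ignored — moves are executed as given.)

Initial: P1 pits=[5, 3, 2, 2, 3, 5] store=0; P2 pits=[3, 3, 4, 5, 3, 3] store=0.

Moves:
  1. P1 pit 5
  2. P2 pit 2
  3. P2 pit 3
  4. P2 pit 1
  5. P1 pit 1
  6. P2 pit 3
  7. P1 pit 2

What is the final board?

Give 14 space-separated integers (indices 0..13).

Move 1: P1 pit5 -> P1=[5,3,2,2,3,0](1) P2=[4,4,5,6,3,3](0)
Move 2: P2 pit2 -> P1=[6,3,2,2,3,0](1) P2=[4,4,0,7,4,4](1)
Move 3: P2 pit3 -> P1=[7,4,3,3,3,0](1) P2=[4,4,0,0,5,5](2)
Move 4: P2 pit1 -> P1=[7,4,3,3,3,0](1) P2=[4,0,1,1,6,6](2)
Move 5: P1 pit1 -> P1=[7,0,4,4,4,0](6) P2=[0,0,1,1,6,6](2)
Move 6: P2 pit3 -> P1=[7,0,4,4,4,0](6) P2=[0,0,1,0,7,6](2)
Move 7: P1 pit2 -> P1=[7,0,0,5,5,1](7) P2=[0,0,1,0,7,6](2)

Answer: 7 0 0 5 5 1 7 0 0 1 0 7 6 2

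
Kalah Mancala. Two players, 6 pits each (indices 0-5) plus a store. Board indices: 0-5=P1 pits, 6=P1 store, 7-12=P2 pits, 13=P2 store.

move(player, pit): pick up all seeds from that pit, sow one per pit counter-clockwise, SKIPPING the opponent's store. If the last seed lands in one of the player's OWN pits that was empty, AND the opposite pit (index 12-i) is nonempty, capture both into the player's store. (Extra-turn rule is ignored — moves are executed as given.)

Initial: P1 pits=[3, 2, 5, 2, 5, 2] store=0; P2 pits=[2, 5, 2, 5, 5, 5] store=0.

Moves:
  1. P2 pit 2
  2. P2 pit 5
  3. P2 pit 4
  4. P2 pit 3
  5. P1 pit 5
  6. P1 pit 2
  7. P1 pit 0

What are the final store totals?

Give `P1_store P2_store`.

Answer: 3 3

Derivation:
Move 1: P2 pit2 -> P1=[3,2,5,2,5,2](0) P2=[2,5,0,6,6,5](0)
Move 2: P2 pit5 -> P1=[4,3,6,3,5,2](0) P2=[2,5,0,6,6,0](1)
Move 3: P2 pit4 -> P1=[5,4,7,4,5,2](0) P2=[2,5,0,6,0,1](2)
Move 4: P2 pit3 -> P1=[6,5,8,4,5,2](0) P2=[2,5,0,0,1,2](3)
Move 5: P1 pit5 -> P1=[6,5,8,4,5,0](1) P2=[3,5,0,0,1,2](3)
Move 6: P1 pit2 -> P1=[6,5,0,5,6,1](2) P2=[4,6,1,1,1,2](3)
Move 7: P1 pit0 -> P1=[0,6,1,6,7,2](3) P2=[4,6,1,1,1,2](3)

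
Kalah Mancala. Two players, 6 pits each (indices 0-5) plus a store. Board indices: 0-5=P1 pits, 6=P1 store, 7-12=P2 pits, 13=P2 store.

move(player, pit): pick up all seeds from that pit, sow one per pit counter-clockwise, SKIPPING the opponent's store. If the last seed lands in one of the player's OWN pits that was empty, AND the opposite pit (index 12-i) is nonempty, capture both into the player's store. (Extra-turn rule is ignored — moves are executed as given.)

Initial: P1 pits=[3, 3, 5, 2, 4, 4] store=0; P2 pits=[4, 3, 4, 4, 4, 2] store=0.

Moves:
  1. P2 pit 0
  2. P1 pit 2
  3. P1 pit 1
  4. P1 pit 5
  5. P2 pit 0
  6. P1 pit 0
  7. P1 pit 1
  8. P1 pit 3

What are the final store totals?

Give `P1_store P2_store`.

Move 1: P2 pit0 -> P1=[3,3,5,2,4,4](0) P2=[0,4,5,5,5,2](0)
Move 2: P1 pit2 -> P1=[3,3,0,3,5,5](1) P2=[1,4,5,5,5,2](0)
Move 3: P1 pit1 -> P1=[3,0,1,4,6,5](1) P2=[1,4,5,5,5,2](0)
Move 4: P1 pit5 -> P1=[3,0,1,4,6,0](2) P2=[2,5,6,6,5,2](0)
Move 5: P2 pit0 -> P1=[3,0,1,4,6,0](2) P2=[0,6,7,6,5,2](0)
Move 6: P1 pit0 -> P1=[0,1,2,5,6,0](2) P2=[0,6,7,6,5,2](0)
Move 7: P1 pit1 -> P1=[0,0,3,5,6,0](2) P2=[0,6,7,6,5,2](0)
Move 8: P1 pit3 -> P1=[0,0,3,0,7,1](3) P2=[1,7,7,6,5,2](0)

Answer: 3 0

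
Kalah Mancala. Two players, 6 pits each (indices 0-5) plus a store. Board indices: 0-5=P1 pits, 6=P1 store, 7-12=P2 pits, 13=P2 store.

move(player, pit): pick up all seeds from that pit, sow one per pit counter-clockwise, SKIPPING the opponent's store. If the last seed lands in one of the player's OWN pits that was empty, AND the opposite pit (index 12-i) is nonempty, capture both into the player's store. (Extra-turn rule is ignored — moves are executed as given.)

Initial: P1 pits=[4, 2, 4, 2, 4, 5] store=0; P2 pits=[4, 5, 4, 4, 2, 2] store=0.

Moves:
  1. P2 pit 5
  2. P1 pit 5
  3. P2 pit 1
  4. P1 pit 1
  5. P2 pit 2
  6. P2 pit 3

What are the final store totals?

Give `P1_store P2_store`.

Move 1: P2 pit5 -> P1=[5,2,4,2,4,5](0) P2=[4,5,4,4,2,0](1)
Move 2: P1 pit5 -> P1=[5,2,4,2,4,0](1) P2=[5,6,5,5,2,0](1)
Move 3: P2 pit1 -> P1=[6,2,4,2,4,0](1) P2=[5,0,6,6,3,1](2)
Move 4: P1 pit1 -> P1=[6,0,5,3,4,0](1) P2=[5,0,6,6,3,1](2)
Move 5: P2 pit2 -> P1=[7,1,5,3,4,0](1) P2=[5,0,0,7,4,2](3)
Move 6: P2 pit3 -> P1=[8,2,6,4,4,0](1) P2=[5,0,0,0,5,3](4)

Answer: 1 4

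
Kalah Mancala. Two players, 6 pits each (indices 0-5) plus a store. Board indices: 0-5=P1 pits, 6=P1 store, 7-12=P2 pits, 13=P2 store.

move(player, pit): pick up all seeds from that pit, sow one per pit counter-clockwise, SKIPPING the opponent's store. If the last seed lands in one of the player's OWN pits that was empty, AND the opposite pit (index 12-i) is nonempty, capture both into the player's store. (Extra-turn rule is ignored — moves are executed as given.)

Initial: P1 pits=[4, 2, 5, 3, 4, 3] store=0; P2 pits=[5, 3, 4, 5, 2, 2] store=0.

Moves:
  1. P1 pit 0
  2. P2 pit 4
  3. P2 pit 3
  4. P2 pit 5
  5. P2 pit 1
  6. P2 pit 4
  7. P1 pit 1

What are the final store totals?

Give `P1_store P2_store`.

Answer: 1 4

Derivation:
Move 1: P1 pit0 -> P1=[0,3,6,4,5,3](0) P2=[5,3,4,5,2,2](0)
Move 2: P2 pit4 -> P1=[0,3,6,4,5,3](0) P2=[5,3,4,5,0,3](1)
Move 3: P2 pit3 -> P1=[1,4,6,4,5,3](0) P2=[5,3,4,0,1,4](2)
Move 4: P2 pit5 -> P1=[2,5,7,4,5,3](0) P2=[5,3,4,0,1,0](3)
Move 5: P2 pit1 -> P1=[2,5,7,4,5,3](0) P2=[5,0,5,1,2,0](3)
Move 6: P2 pit4 -> P1=[2,5,7,4,5,3](0) P2=[5,0,5,1,0,1](4)
Move 7: P1 pit1 -> P1=[2,0,8,5,6,4](1) P2=[5,0,5,1,0,1](4)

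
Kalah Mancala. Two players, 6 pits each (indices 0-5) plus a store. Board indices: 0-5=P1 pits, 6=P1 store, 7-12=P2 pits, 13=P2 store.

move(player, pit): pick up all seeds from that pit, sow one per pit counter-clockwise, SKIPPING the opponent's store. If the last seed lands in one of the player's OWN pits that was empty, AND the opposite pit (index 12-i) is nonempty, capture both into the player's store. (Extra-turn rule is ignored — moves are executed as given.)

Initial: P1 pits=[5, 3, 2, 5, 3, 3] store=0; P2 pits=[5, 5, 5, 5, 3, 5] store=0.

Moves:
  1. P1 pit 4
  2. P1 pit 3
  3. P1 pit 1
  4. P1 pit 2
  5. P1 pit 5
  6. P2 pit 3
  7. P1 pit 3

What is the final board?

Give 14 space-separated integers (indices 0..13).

Move 1: P1 pit4 -> P1=[5,3,2,5,0,4](1) P2=[6,5,5,5,3,5](0)
Move 2: P1 pit3 -> P1=[5,3,2,0,1,5](2) P2=[7,6,5,5,3,5](0)
Move 3: P1 pit1 -> P1=[5,0,3,1,2,5](2) P2=[7,6,5,5,3,5](0)
Move 4: P1 pit2 -> P1=[5,0,0,2,3,6](2) P2=[7,6,5,5,3,5](0)
Move 5: P1 pit5 -> P1=[5,0,0,2,3,0](3) P2=[8,7,6,6,4,5](0)
Move 6: P2 pit3 -> P1=[6,1,1,2,3,0](3) P2=[8,7,6,0,5,6](1)
Move 7: P1 pit3 -> P1=[6,1,1,0,4,0](12) P2=[0,7,6,0,5,6](1)

Answer: 6 1 1 0 4 0 12 0 7 6 0 5 6 1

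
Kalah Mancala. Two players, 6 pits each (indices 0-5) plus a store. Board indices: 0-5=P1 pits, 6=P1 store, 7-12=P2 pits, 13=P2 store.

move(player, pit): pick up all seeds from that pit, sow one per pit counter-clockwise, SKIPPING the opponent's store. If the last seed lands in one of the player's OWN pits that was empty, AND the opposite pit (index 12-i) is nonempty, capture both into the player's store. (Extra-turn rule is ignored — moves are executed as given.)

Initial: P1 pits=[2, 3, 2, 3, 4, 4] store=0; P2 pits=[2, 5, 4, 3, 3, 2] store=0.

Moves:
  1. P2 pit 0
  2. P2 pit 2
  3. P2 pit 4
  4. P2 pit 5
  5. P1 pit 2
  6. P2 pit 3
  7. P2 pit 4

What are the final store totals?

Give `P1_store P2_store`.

Move 1: P2 pit0 -> P1=[2,3,2,3,4,4](0) P2=[0,6,5,3,3,2](0)
Move 2: P2 pit2 -> P1=[3,3,2,3,4,4](0) P2=[0,6,0,4,4,3](1)
Move 3: P2 pit4 -> P1=[4,4,2,3,4,4](0) P2=[0,6,0,4,0,4](2)
Move 4: P2 pit5 -> P1=[5,5,3,3,4,4](0) P2=[0,6,0,4,0,0](3)
Move 5: P1 pit2 -> P1=[5,5,0,4,5,5](0) P2=[0,6,0,4,0,0](3)
Move 6: P2 pit3 -> P1=[6,5,0,4,5,5](0) P2=[0,6,0,0,1,1](4)
Move 7: P2 pit4 -> P1=[6,5,0,4,5,5](0) P2=[0,6,0,0,0,2](4)

Answer: 0 4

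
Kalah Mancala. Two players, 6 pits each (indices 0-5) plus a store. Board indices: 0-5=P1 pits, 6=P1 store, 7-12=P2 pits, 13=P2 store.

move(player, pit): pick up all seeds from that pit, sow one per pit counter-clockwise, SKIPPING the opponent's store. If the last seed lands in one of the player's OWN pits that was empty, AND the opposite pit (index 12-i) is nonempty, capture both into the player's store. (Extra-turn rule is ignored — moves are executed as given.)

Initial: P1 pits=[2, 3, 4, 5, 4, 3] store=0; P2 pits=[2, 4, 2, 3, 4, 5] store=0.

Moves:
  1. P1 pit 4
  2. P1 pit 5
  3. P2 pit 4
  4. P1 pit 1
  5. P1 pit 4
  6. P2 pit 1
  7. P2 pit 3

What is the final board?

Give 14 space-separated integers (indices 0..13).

Answer: 5 0 5 6 0 1 7 0 0 4 0 2 8 3

Derivation:
Move 1: P1 pit4 -> P1=[2,3,4,5,0,4](1) P2=[3,5,2,3,4,5](0)
Move 2: P1 pit5 -> P1=[2,3,4,5,0,0](2) P2=[4,6,3,3,4,5](0)
Move 3: P2 pit4 -> P1=[3,4,4,5,0,0](2) P2=[4,6,3,3,0,6](1)
Move 4: P1 pit1 -> P1=[3,0,5,6,1,0](7) P2=[0,6,3,3,0,6](1)
Move 5: P1 pit4 -> P1=[3,0,5,6,0,1](7) P2=[0,6,3,3,0,6](1)
Move 6: P2 pit1 -> P1=[4,0,5,6,0,1](7) P2=[0,0,4,4,1,7](2)
Move 7: P2 pit3 -> P1=[5,0,5,6,0,1](7) P2=[0,0,4,0,2,8](3)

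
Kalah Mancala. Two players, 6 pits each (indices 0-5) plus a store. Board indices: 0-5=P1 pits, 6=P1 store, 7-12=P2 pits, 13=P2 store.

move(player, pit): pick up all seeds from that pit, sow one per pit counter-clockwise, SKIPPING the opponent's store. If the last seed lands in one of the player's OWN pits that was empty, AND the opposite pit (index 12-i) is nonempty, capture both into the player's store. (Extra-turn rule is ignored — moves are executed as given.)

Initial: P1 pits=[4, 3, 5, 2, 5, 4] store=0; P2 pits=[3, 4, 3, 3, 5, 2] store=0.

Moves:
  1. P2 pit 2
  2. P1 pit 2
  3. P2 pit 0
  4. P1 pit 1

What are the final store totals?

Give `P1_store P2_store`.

Move 1: P2 pit2 -> P1=[4,3,5,2,5,4](0) P2=[3,4,0,4,6,3](0)
Move 2: P1 pit2 -> P1=[4,3,0,3,6,5](1) P2=[4,4,0,4,6,3](0)
Move 3: P2 pit0 -> P1=[4,3,0,3,6,5](1) P2=[0,5,1,5,7,3](0)
Move 4: P1 pit1 -> P1=[4,0,1,4,7,5](1) P2=[0,5,1,5,7,3](0)

Answer: 1 0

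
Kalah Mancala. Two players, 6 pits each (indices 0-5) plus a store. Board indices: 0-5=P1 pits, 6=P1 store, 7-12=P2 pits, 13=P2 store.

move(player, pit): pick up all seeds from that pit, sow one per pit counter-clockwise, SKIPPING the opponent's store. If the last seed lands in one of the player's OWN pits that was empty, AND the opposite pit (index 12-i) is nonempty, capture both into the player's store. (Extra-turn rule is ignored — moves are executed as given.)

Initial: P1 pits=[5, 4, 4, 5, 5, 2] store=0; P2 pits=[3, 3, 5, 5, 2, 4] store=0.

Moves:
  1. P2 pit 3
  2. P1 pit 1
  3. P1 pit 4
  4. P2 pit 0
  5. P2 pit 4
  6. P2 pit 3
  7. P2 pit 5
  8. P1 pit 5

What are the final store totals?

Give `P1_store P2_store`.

Move 1: P2 pit3 -> P1=[6,5,4,5,5,2](0) P2=[3,3,5,0,3,5](1)
Move 2: P1 pit1 -> P1=[6,0,5,6,6,3](1) P2=[3,3,5,0,3,5](1)
Move 3: P1 pit4 -> P1=[6,0,5,6,0,4](2) P2=[4,4,6,1,3,5](1)
Move 4: P2 pit0 -> P1=[6,0,5,6,0,4](2) P2=[0,5,7,2,4,5](1)
Move 5: P2 pit4 -> P1=[7,1,5,6,0,4](2) P2=[0,5,7,2,0,6](2)
Move 6: P2 pit3 -> P1=[7,1,5,6,0,4](2) P2=[0,5,7,0,1,7](2)
Move 7: P2 pit5 -> P1=[8,2,6,7,1,5](2) P2=[0,5,7,0,1,0](3)
Move 8: P1 pit5 -> P1=[8,2,6,7,1,0](3) P2=[1,6,8,1,1,0](3)

Answer: 3 3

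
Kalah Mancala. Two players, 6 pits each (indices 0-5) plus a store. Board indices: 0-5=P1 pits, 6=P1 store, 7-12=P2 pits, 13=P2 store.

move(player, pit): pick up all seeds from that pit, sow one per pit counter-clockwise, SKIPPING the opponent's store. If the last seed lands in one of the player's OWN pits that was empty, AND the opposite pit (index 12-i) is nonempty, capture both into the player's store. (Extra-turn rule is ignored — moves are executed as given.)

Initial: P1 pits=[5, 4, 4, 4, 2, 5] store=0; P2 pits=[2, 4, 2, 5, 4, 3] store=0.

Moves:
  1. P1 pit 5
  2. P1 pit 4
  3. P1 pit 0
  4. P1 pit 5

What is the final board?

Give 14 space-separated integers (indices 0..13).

Answer: 0 5 5 5 1 0 3 4 5 3 6 4 3 0

Derivation:
Move 1: P1 pit5 -> P1=[5,4,4,4,2,0](1) P2=[3,5,3,6,4,3](0)
Move 2: P1 pit4 -> P1=[5,4,4,4,0,1](2) P2=[3,5,3,6,4,3](0)
Move 3: P1 pit0 -> P1=[0,5,5,5,1,2](2) P2=[3,5,3,6,4,3](0)
Move 4: P1 pit5 -> P1=[0,5,5,5,1,0](3) P2=[4,5,3,6,4,3](0)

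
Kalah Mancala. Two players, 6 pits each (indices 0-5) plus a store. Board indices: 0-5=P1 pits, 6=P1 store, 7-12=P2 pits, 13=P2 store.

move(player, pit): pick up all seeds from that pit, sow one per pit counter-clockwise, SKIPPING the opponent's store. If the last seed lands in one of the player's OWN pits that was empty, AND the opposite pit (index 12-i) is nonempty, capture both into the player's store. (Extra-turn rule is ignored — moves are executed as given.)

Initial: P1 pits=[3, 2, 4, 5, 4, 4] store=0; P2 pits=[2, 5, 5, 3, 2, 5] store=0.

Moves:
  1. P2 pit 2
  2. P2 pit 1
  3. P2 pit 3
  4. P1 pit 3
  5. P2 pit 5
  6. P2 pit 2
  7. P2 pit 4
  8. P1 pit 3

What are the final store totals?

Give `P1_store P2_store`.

Move 1: P2 pit2 -> P1=[4,2,4,5,4,4](0) P2=[2,5,0,4,3,6](1)
Move 2: P2 pit1 -> P1=[4,2,4,5,4,4](0) P2=[2,0,1,5,4,7](2)
Move 3: P2 pit3 -> P1=[5,3,4,5,4,4](0) P2=[2,0,1,0,5,8](3)
Move 4: P1 pit3 -> P1=[5,3,4,0,5,5](1) P2=[3,1,1,0,5,8](3)
Move 5: P2 pit5 -> P1=[6,4,5,1,6,6](1) P2=[4,1,1,0,5,0](4)
Move 6: P2 pit2 -> P1=[6,4,0,1,6,6](1) P2=[4,1,0,0,5,0](10)
Move 7: P2 pit4 -> P1=[7,5,1,1,6,6](1) P2=[4,1,0,0,0,1](11)
Move 8: P1 pit3 -> P1=[7,5,1,0,7,6](1) P2=[4,1,0,0,0,1](11)

Answer: 1 11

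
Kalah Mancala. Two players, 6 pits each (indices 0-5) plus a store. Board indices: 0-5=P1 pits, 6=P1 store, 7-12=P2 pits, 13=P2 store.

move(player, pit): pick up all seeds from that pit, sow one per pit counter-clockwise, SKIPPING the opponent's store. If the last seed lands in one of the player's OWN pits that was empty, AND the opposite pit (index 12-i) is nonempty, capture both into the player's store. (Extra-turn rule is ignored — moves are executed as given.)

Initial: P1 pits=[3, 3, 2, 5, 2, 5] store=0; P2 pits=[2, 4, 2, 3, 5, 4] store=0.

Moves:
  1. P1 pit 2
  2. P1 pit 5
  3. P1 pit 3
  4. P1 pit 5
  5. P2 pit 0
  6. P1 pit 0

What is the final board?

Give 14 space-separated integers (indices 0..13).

Answer: 0 4 1 0 4 0 9 0 7 0 5 6 4 0

Derivation:
Move 1: P1 pit2 -> P1=[3,3,0,6,3,5](0) P2=[2,4,2,3,5,4](0)
Move 2: P1 pit5 -> P1=[3,3,0,6,3,0](1) P2=[3,5,3,4,5,4](0)
Move 3: P1 pit3 -> P1=[3,3,0,0,4,1](2) P2=[4,6,4,4,5,4](0)
Move 4: P1 pit5 -> P1=[3,3,0,0,4,0](3) P2=[4,6,4,4,5,4](0)
Move 5: P2 pit0 -> P1=[3,3,0,0,4,0](3) P2=[0,7,5,5,6,4](0)
Move 6: P1 pit0 -> P1=[0,4,1,0,4,0](9) P2=[0,7,0,5,6,4](0)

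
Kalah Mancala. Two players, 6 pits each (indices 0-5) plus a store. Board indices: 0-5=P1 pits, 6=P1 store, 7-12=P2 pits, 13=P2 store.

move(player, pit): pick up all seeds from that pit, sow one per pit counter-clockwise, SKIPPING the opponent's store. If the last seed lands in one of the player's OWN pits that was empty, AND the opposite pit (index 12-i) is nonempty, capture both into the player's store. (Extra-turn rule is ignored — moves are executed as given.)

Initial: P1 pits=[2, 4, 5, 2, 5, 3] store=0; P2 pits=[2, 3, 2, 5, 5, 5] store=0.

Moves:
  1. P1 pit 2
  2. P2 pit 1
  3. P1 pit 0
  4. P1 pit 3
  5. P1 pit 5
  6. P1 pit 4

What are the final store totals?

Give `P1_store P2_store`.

Answer: 11 0

Derivation:
Move 1: P1 pit2 -> P1=[2,4,0,3,6,4](1) P2=[3,3,2,5,5,5](0)
Move 2: P2 pit1 -> P1=[2,4,0,3,6,4](1) P2=[3,0,3,6,6,5](0)
Move 3: P1 pit0 -> P1=[0,5,0,3,6,4](8) P2=[3,0,3,0,6,5](0)
Move 4: P1 pit3 -> P1=[0,5,0,0,7,5](9) P2=[3,0,3,0,6,5](0)
Move 5: P1 pit5 -> P1=[0,5,0,0,7,0](10) P2=[4,1,4,1,6,5](0)
Move 6: P1 pit4 -> P1=[0,5,0,0,0,1](11) P2=[5,2,5,2,7,5](0)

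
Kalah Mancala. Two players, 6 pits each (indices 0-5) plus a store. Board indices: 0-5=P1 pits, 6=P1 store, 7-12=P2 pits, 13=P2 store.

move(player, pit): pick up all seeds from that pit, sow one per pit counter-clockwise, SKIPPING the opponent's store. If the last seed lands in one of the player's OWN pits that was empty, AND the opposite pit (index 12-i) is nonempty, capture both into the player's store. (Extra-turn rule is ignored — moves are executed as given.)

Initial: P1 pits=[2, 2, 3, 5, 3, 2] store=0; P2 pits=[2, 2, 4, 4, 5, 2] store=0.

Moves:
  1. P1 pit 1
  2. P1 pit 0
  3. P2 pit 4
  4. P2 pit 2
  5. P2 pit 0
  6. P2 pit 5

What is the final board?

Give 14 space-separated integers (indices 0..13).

Move 1: P1 pit1 -> P1=[2,0,4,6,3,2](0) P2=[2,2,4,4,5,2](0)
Move 2: P1 pit0 -> P1=[0,1,5,6,3,2](0) P2=[2,2,4,4,5,2](0)
Move 3: P2 pit4 -> P1=[1,2,6,6,3,2](0) P2=[2,2,4,4,0,3](1)
Move 4: P2 pit2 -> P1=[1,2,6,6,3,2](0) P2=[2,2,0,5,1,4](2)
Move 5: P2 pit0 -> P1=[1,2,6,0,3,2](0) P2=[0,3,0,5,1,4](9)
Move 6: P2 pit5 -> P1=[2,3,7,0,3,2](0) P2=[0,3,0,5,1,0](10)

Answer: 2 3 7 0 3 2 0 0 3 0 5 1 0 10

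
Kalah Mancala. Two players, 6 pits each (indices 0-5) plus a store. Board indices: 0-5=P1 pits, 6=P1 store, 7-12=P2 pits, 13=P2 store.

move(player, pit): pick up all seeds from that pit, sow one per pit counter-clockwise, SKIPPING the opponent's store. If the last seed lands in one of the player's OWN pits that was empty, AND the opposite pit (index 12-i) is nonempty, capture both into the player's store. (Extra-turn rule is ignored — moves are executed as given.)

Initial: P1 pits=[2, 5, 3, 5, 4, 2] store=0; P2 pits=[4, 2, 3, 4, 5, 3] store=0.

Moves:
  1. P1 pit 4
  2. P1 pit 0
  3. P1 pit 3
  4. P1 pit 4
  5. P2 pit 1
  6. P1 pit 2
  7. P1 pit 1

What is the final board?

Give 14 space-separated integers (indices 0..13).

Move 1: P1 pit4 -> P1=[2,5,3,5,0,3](1) P2=[5,3,3,4,5,3](0)
Move 2: P1 pit0 -> P1=[0,6,4,5,0,3](1) P2=[5,3,3,4,5,3](0)
Move 3: P1 pit3 -> P1=[0,6,4,0,1,4](2) P2=[6,4,3,4,5,3](0)
Move 4: P1 pit4 -> P1=[0,6,4,0,0,5](2) P2=[6,4,3,4,5,3](0)
Move 5: P2 pit1 -> P1=[0,6,4,0,0,5](2) P2=[6,0,4,5,6,4](0)
Move 6: P1 pit2 -> P1=[0,6,0,1,1,6](3) P2=[6,0,4,5,6,4](0)
Move 7: P1 pit1 -> P1=[0,0,1,2,2,7](4) P2=[7,0,4,5,6,4](0)

Answer: 0 0 1 2 2 7 4 7 0 4 5 6 4 0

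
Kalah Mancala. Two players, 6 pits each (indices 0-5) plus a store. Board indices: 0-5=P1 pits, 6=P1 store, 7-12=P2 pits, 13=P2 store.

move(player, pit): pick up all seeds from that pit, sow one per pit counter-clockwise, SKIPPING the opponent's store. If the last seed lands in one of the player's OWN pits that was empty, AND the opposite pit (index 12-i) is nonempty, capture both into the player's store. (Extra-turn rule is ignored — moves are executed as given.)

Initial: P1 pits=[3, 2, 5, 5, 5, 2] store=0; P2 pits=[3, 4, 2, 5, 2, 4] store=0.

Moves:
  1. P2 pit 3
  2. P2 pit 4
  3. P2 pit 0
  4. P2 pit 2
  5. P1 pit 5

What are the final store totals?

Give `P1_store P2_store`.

Move 1: P2 pit3 -> P1=[4,3,5,5,5,2](0) P2=[3,4,2,0,3,5](1)
Move 2: P2 pit4 -> P1=[5,3,5,5,5,2](0) P2=[3,4,2,0,0,6](2)
Move 3: P2 pit0 -> P1=[5,3,0,5,5,2](0) P2=[0,5,3,0,0,6](8)
Move 4: P2 pit2 -> P1=[5,3,0,5,5,2](0) P2=[0,5,0,1,1,7](8)
Move 5: P1 pit5 -> P1=[5,3,0,5,5,0](1) P2=[1,5,0,1,1,7](8)

Answer: 1 8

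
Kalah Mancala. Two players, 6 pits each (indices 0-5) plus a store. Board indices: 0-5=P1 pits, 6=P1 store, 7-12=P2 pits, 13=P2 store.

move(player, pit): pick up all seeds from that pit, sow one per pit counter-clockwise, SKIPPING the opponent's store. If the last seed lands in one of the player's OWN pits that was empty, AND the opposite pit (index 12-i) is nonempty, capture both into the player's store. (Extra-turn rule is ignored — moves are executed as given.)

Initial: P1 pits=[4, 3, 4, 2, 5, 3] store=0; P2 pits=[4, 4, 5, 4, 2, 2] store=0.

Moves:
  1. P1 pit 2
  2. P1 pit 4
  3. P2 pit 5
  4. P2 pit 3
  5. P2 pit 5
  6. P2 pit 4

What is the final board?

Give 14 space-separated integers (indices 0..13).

Answer: 7 4 0 3 0 5 2 5 5 6 0 0 1 4

Derivation:
Move 1: P1 pit2 -> P1=[4,3,0,3,6,4](1) P2=[4,4,5,4,2,2](0)
Move 2: P1 pit4 -> P1=[4,3,0,3,0,5](2) P2=[5,5,6,5,2,2](0)
Move 3: P2 pit5 -> P1=[5,3,0,3,0,5](2) P2=[5,5,6,5,2,0](1)
Move 4: P2 pit3 -> P1=[6,4,0,3,0,5](2) P2=[5,5,6,0,3,1](2)
Move 5: P2 pit5 -> P1=[6,4,0,3,0,5](2) P2=[5,5,6,0,3,0](3)
Move 6: P2 pit4 -> P1=[7,4,0,3,0,5](2) P2=[5,5,6,0,0,1](4)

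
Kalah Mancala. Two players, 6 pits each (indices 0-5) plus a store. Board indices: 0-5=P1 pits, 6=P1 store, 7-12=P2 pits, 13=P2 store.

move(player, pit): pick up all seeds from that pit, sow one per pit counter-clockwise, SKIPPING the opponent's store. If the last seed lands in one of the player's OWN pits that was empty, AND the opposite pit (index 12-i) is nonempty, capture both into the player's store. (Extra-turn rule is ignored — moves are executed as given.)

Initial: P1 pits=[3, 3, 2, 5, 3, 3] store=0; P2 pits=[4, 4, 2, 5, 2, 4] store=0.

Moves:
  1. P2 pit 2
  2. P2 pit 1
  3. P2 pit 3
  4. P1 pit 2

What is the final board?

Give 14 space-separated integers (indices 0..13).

Move 1: P2 pit2 -> P1=[3,3,2,5,3,3](0) P2=[4,4,0,6,3,4](0)
Move 2: P2 pit1 -> P1=[3,3,2,5,3,3](0) P2=[4,0,1,7,4,5](0)
Move 3: P2 pit3 -> P1=[4,4,3,6,3,3](0) P2=[4,0,1,0,5,6](1)
Move 4: P1 pit2 -> P1=[4,4,0,7,4,4](0) P2=[4,0,1,0,5,6](1)

Answer: 4 4 0 7 4 4 0 4 0 1 0 5 6 1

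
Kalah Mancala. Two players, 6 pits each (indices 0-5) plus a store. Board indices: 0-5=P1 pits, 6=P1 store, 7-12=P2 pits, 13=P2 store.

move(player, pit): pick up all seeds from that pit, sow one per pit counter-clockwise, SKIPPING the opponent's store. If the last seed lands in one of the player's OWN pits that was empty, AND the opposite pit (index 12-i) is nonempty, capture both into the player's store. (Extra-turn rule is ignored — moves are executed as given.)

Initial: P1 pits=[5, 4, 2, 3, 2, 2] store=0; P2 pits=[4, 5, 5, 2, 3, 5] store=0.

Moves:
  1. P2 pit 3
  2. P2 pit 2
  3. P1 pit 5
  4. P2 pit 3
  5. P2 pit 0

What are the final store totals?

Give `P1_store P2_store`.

Move 1: P2 pit3 -> P1=[5,4,2,3,2,2](0) P2=[4,5,5,0,4,6](0)
Move 2: P2 pit2 -> P1=[6,4,2,3,2,2](0) P2=[4,5,0,1,5,7](1)
Move 3: P1 pit5 -> P1=[6,4,2,3,2,0](1) P2=[5,5,0,1,5,7](1)
Move 4: P2 pit3 -> P1=[6,4,2,3,2,0](1) P2=[5,5,0,0,6,7](1)
Move 5: P2 pit0 -> P1=[6,4,2,3,2,0](1) P2=[0,6,1,1,7,8](1)

Answer: 1 1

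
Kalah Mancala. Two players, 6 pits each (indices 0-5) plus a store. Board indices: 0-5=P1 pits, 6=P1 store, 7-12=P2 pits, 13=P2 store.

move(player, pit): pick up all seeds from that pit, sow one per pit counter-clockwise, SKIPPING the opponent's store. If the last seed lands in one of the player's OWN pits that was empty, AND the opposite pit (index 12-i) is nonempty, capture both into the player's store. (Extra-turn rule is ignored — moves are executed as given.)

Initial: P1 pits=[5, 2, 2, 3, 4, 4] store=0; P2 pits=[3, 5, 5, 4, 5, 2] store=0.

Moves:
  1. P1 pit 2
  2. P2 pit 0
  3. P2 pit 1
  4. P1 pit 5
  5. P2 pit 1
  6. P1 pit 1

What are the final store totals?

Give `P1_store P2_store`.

Move 1: P1 pit2 -> P1=[5,2,0,4,5,4](0) P2=[3,5,5,4,5,2](0)
Move 2: P2 pit0 -> P1=[5,2,0,4,5,4](0) P2=[0,6,6,5,5,2](0)
Move 3: P2 pit1 -> P1=[6,2,0,4,5,4](0) P2=[0,0,7,6,6,3](1)
Move 4: P1 pit5 -> P1=[6,2,0,4,5,0](1) P2=[1,1,8,6,6,3](1)
Move 5: P2 pit1 -> P1=[6,2,0,4,5,0](1) P2=[1,0,9,6,6,3](1)
Move 6: P1 pit1 -> P1=[6,0,1,5,5,0](1) P2=[1,0,9,6,6,3](1)

Answer: 1 1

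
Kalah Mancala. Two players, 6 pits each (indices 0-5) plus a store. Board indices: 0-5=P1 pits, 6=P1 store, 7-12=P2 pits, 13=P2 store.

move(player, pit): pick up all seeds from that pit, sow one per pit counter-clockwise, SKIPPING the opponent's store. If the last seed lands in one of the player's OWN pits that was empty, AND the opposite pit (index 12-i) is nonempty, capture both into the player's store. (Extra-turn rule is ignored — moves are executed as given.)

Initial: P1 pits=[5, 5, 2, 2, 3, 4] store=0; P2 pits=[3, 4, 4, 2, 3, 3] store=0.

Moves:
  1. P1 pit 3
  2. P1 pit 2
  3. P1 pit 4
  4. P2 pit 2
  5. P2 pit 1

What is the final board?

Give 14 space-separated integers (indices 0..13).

Answer: 6 5 0 1 0 6 1 4 0 1 4 5 5 2

Derivation:
Move 1: P1 pit3 -> P1=[5,5,2,0,4,5](0) P2=[3,4,4,2,3,3](0)
Move 2: P1 pit2 -> P1=[5,5,0,1,5,5](0) P2=[3,4,4,2,3,3](0)
Move 3: P1 pit4 -> P1=[5,5,0,1,0,6](1) P2=[4,5,5,2,3,3](0)
Move 4: P2 pit2 -> P1=[6,5,0,1,0,6](1) P2=[4,5,0,3,4,4](1)
Move 5: P2 pit1 -> P1=[6,5,0,1,0,6](1) P2=[4,0,1,4,5,5](2)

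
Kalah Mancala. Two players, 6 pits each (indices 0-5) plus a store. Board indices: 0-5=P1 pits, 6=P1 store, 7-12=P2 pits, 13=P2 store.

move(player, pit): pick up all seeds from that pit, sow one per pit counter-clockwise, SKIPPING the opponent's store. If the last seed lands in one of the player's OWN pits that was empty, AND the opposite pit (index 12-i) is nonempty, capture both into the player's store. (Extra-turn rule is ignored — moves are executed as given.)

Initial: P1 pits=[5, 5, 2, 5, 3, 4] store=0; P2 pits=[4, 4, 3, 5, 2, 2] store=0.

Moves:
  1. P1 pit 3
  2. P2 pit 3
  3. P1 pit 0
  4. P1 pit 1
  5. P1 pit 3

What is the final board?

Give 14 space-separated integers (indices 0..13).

Move 1: P1 pit3 -> P1=[5,5,2,0,4,5](1) P2=[5,5,3,5,2,2](0)
Move 2: P2 pit3 -> P1=[6,6,2,0,4,5](1) P2=[5,5,3,0,3,3](1)
Move 3: P1 pit0 -> P1=[0,7,3,1,5,6](2) P2=[5,5,3,0,3,3](1)
Move 4: P1 pit1 -> P1=[0,0,4,2,6,7](3) P2=[6,6,3,0,3,3](1)
Move 5: P1 pit3 -> P1=[0,0,4,0,7,8](3) P2=[6,6,3,0,3,3](1)

Answer: 0 0 4 0 7 8 3 6 6 3 0 3 3 1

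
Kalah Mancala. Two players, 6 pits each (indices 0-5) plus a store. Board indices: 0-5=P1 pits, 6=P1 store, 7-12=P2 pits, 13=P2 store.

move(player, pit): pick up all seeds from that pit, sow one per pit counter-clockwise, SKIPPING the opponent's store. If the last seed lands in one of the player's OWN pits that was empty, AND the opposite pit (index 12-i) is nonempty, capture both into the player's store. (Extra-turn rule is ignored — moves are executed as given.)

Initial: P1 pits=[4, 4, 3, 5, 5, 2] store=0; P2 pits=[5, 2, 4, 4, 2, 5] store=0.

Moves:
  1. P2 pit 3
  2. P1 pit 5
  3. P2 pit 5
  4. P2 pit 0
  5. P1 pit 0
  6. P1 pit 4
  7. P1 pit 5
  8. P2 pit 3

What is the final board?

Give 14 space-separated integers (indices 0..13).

Move 1: P2 pit3 -> P1=[5,4,3,5,5,2](0) P2=[5,2,4,0,3,6](1)
Move 2: P1 pit5 -> P1=[5,4,3,5,5,0](1) P2=[6,2,4,0,3,6](1)
Move 3: P2 pit5 -> P1=[6,5,4,6,6,0](1) P2=[6,2,4,0,3,0](2)
Move 4: P2 pit0 -> P1=[6,5,4,6,6,0](1) P2=[0,3,5,1,4,1](3)
Move 5: P1 pit0 -> P1=[0,6,5,7,7,1](2) P2=[0,3,5,1,4,1](3)
Move 6: P1 pit4 -> P1=[0,6,5,7,0,2](3) P2=[1,4,6,2,5,1](3)
Move 7: P1 pit5 -> P1=[0,6,5,7,0,0](4) P2=[2,4,6,2,5,1](3)
Move 8: P2 pit3 -> P1=[0,6,5,7,0,0](4) P2=[2,4,6,0,6,2](3)

Answer: 0 6 5 7 0 0 4 2 4 6 0 6 2 3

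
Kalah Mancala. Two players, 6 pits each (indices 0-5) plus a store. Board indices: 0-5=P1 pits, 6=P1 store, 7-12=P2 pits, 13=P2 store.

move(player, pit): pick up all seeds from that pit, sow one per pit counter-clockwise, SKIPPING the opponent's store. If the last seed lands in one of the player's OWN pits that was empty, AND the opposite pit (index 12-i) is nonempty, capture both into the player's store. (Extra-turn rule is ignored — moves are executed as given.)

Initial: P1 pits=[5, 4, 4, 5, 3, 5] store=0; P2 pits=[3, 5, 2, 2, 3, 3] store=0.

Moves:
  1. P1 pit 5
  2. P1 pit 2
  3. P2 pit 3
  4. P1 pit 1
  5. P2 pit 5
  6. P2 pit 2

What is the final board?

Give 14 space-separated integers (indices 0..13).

Move 1: P1 pit5 -> P1=[5,4,4,5,3,0](1) P2=[4,6,3,3,3,3](0)
Move 2: P1 pit2 -> P1=[5,4,0,6,4,1](2) P2=[4,6,3,3,3,3](0)
Move 3: P2 pit3 -> P1=[5,4,0,6,4,1](2) P2=[4,6,3,0,4,4](1)
Move 4: P1 pit1 -> P1=[5,0,1,7,5,2](2) P2=[4,6,3,0,4,4](1)
Move 5: P2 pit5 -> P1=[6,1,2,7,5,2](2) P2=[4,6,3,0,4,0](2)
Move 6: P2 pit2 -> P1=[0,1,2,7,5,2](2) P2=[4,6,0,1,5,0](9)

Answer: 0 1 2 7 5 2 2 4 6 0 1 5 0 9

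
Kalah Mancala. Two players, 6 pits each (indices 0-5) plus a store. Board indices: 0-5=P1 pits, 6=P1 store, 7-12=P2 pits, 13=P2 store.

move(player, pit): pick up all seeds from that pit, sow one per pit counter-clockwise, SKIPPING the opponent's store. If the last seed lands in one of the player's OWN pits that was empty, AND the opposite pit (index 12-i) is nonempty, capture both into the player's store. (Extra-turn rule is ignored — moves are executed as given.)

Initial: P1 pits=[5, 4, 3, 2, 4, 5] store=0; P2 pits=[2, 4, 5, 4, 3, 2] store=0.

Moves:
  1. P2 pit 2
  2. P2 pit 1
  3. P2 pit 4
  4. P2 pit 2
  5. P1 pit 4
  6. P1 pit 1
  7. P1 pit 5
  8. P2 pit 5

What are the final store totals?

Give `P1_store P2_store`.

Move 1: P2 pit2 -> P1=[6,4,3,2,4,5](0) P2=[2,4,0,5,4,3](1)
Move 2: P2 pit1 -> P1=[6,4,3,2,4,5](0) P2=[2,0,1,6,5,4](1)
Move 3: P2 pit4 -> P1=[7,5,4,2,4,5](0) P2=[2,0,1,6,0,5](2)
Move 4: P2 pit2 -> P1=[7,5,4,2,4,5](0) P2=[2,0,0,7,0,5](2)
Move 5: P1 pit4 -> P1=[7,5,4,2,0,6](1) P2=[3,1,0,7,0,5](2)
Move 6: P1 pit1 -> P1=[7,0,5,3,1,7](2) P2=[3,1,0,7,0,5](2)
Move 7: P1 pit5 -> P1=[7,0,5,3,1,0](3) P2=[4,2,1,8,1,6](2)
Move 8: P2 pit5 -> P1=[8,1,6,4,2,0](3) P2=[4,2,1,8,1,0](3)

Answer: 3 3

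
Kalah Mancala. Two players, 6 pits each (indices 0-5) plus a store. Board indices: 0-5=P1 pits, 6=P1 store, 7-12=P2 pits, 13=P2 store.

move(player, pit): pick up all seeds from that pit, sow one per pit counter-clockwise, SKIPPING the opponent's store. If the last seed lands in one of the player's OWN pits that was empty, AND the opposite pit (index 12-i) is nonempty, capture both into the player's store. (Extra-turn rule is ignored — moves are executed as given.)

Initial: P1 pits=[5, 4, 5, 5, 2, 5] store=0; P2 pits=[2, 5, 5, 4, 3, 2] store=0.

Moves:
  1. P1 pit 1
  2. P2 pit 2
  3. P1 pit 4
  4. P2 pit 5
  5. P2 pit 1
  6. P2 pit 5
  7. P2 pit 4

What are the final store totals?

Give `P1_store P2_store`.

Move 1: P1 pit1 -> P1=[5,0,6,6,3,6](0) P2=[2,5,5,4,3,2](0)
Move 2: P2 pit2 -> P1=[6,0,6,6,3,6](0) P2=[2,5,0,5,4,3](1)
Move 3: P1 pit4 -> P1=[6,0,6,6,0,7](1) P2=[3,5,0,5,4,3](1)
Move 4: P2 pit5 -> P1=[7,1,6,6,0,7](1) P2=[3,5,0,5,4,0](2)
Move 5: P2 pit1 -> P1=[7,1,6,6,0,7](1) P2=[3,0,1,6,5,1](3)
Move 6: P2 pit5 -> P1=[7,1,6,6,0,7](1) P2=[3,0,1,6,5,0](4)
Move 7: P2 pit4 -> P1=[8,2,7,6,0,7](1) P2=[3,0,1,6,0,1](5)

Answer: 1 5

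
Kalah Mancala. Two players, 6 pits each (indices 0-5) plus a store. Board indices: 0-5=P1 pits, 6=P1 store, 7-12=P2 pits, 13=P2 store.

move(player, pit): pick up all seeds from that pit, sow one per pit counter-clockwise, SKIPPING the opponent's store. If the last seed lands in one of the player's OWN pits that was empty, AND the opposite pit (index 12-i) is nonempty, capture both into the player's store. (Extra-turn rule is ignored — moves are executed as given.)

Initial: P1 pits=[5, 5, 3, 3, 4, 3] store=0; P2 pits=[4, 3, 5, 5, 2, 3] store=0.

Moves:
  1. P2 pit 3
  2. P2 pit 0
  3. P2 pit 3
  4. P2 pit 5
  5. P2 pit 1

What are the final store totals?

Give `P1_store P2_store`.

Move 1: P2 pit3 -> P1=[6,6,3,3,4,3](0) P2=[4,3,5,0,3,4](1)
Move 2: P2 pit0 -> P1=[6,6,3,3,4,3](0) P2=[0,4,6,1,4,4](1)
Move 3: P2 pit3 -> P1=[6,6,3,3,4,3](0) P2=[0,4,6,0,5,4](1)
Move 4: P2 pit5 -> P1=[7,7,4,3,4,3](0) P2=[0,4,6,0,5,0](2)
Move 5: P2 pit1 -> P1=[0,7,4,3,4,3](0) P2=[0,0,7,1,6,0](10)

Answer: 0 10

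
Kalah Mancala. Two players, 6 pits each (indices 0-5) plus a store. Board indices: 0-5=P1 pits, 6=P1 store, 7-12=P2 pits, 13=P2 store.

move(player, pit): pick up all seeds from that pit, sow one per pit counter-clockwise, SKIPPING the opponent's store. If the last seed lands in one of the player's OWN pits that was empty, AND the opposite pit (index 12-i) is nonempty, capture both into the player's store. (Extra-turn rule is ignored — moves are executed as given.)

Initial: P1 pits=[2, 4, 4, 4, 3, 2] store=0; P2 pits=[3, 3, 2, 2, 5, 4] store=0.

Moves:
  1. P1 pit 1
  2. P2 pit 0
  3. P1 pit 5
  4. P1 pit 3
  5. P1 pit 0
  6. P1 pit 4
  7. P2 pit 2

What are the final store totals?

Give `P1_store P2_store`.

Move 1: P1 pit1 -> P1=[2,0,5,5,4,3](0) P2=[3,3,2,2,5,4](0)
Move 2: P2 pit0 -> P1=[2,0,5,5,4,3](0) P2=[0,4,3,3,5,4](0)
Move 3: P1 pit5 -> P1=[2,0,5,5,4,0](1) P2=[1,5,3,3,5,4](0)
Move 4: P1 pit3 -> P1=[2,0,5,0,5,1](2) P2=[2,6,3,3,5,4](0)
Move 5: P1 pit0 -> P1=[0,1,6,0,5,1](2) P2=[2,6,3,3,5,4](0)
Move 6: P1 pit4 -> P1=[0,1,6,0,0,2](3) P2=[3,7,4,3,5,4](0)
Move 7: P2 pit2 -> P1=[0,1,6,0,0,2](3) P2=[3,7,0,4,6,5](1)

Answer: 3 1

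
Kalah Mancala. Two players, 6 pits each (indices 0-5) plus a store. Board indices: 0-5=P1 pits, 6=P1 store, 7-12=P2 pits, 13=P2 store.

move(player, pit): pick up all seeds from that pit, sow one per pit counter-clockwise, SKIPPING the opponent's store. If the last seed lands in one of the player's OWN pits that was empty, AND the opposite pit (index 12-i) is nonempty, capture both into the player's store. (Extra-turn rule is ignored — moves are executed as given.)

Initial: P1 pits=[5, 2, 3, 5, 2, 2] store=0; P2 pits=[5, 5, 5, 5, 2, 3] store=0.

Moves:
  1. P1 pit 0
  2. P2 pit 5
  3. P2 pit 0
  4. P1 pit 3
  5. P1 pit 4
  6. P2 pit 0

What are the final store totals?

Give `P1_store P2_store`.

Move 1: P1 pit0 -> P1=[0,3,4,6,3,3](0) P2=[5,5,5,5,2,3](0)
Move 2: P2 pit5 -> P1=[1,4,4,6,3,3](0) P2=[5,5,5,5,2,0](1)
Move 3: P2 pit0 -> P1=[0,4,4,6,3,3](0) P2=[0,6,6,6,3,0](3)
Move 4: P1 pit3 -> P1=[0,4,4,0,4,4](1) P2=[1,7,7,6,3,0](3)
Move 5: P1 pit4 -> P1=[0,4,4,0,0,5](2) P2=[2,8,7,6,3,0](3)
Move 6: P2 pit0 -> P1=[0,4,4,0,0,5](2) P2=[0,9,8,6,3,0](3)

Answer: 2 3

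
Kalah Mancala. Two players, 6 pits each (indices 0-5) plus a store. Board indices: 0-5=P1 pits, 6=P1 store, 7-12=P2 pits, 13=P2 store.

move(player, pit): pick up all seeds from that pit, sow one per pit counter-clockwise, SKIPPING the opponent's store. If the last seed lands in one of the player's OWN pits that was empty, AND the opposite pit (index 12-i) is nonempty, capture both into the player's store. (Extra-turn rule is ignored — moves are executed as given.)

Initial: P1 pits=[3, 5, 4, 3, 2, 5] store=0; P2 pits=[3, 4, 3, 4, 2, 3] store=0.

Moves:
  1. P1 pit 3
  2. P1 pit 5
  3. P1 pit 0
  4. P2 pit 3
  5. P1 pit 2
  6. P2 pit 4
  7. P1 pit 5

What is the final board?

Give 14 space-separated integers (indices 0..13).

Answer: 2 8 0 1 4 0 9 5 5 0 0 0 5 2

Derivation:
Move 1: P1 pit3 -> P1=[3,5,4,0,3,6](1) P2=[3,4,3,4,2,3](0)
Move 2: P1 pit5 -> P1=[3,5,4,0,3,0](2) P2=[4,5,4,5,3,3](0)
Move 3: P1 pit0 -> P1=[0,6,5,0,3,0](7) P2=[4,5,0,5,3,3](0)
Move 4: P2 pit3 -> P1=[1,7,5,0,3,0](7) P2=[4,5,0,0,4,4](1)
Move 5: P1 pit2 -> P1=[1,7,0,1,4,1](8) P2=[5,5,0,0,4,4](1)
Move 6: P2 pit4 -> P1=[2,8,0,1,4,1](8) P2=[5,5,0,0,0,5](2)
Move 7: P1 pit5 -> P1=[2,8,0,1,4,0](9) P2=[5,5,0,0,0,5](2)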